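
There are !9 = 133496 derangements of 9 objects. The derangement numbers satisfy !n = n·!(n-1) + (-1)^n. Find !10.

1334961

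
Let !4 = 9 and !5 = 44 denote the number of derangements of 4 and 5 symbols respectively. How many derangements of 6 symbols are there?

!6 = (6-1)·(!5 + !4) = 5·(44 + 9) = 5·53 = 265.

265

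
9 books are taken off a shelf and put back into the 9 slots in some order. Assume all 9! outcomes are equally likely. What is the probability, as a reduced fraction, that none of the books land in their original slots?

16687/45360

Favorable outcomes: !9 = 133496.
Total outcomes: 9! = 362880.
Probability = 133496/362880 = 16687/45360.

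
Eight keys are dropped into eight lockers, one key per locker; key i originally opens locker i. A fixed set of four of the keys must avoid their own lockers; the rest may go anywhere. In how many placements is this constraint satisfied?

Inclusion-exclusion on the 4 forbidden self-matches:
Σ_{j=0}^{4} (-1)^j C(4,j)(8-j)!
= C(4,0)·8! - C(4,1)·7! + C(4,2)·6! - C(4,3)·5! + C(4,4)·4!
= 40320 - 20160 + 4320 - 480 + 24
= 24024

24024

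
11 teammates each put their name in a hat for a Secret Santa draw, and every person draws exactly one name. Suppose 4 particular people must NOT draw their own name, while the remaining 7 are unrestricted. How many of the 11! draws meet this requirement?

Let A_j be the event that the j-th constrained one is fixed. By inclusion-exclusion over the 4 events:
Σ_{j=0}^{4} (-1)^j C(4,j)(11-j)!
= C(4,0)·11! - C(4,1)·10! + C(4,2)·9! - C(4,3)·8! + C(4,4)·7!
= 39916800 - 14515200 + 2177280 - 161280 + 5040
= 27422640

27422640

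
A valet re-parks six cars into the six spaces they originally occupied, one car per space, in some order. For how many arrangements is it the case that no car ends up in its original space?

265

By inclusion-exclusion, !6 = Σ (-1)^k · 6!/k! for k=0..6
= 6! - 6!/1! + 6!/2! - 6!/3! + 6!/4! - 6!/5! + 6!/6!
= 720 - 720 + 360 - 120 + 30 - 6 + 1
= 265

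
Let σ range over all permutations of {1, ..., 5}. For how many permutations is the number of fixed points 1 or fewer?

Sum C(5,i)·!(5-i) for i = 0..1:
  i=0: C(5,0)·!5 = 1·44 = 44
  i=1: C(5,1)·!4 = 5·9 = 45
Total = 89.

89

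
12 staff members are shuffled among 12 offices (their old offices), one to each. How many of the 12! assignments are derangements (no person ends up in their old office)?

176214841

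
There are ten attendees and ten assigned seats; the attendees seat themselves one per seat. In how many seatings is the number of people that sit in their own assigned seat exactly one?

Choose which one of the 10 is fixed: C(10,1) = 10.
The other 9 form a derangement: !9 = 133496.
Total: 10 × 133496 = 1334960.

1334960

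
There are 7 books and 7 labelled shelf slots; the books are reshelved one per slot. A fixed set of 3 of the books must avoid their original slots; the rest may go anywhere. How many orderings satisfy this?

Let A_j be the event that the j-th constrained one is fixed. By inclusion-exclusion over the 3 events:
Σ_{j=0}^{3} (-1)^j C(3,j)(7-j)!
= C(3,0)·7! - C(3,1)·6! + C(3,2)·5! - C(3,3)·4!
= 5040 - 2160 + 360 - 24
= 3216

3216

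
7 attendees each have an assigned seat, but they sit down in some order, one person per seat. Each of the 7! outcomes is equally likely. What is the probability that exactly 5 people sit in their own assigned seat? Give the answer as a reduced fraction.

1/240

Favorable outcomes: C(7,5)·!2 = 21·1 = 21.
Total outcomes: 7! = 5040.
Probability = 21/5040 = 1/240.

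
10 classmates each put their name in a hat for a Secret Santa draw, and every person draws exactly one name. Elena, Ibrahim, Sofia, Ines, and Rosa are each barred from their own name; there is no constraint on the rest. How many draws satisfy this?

2170680

Inclusion-exclusion on the 5 forbidden self-matches:
Σ_{j=0}^{5} (-1)^j C(5,j)(10-j)!
= C(5,0)·10! - C(5,1)·9! + C(5,2)·8! - C(5,3)·7! + C(5,4)·6! - C(5,5)·5!
= 3628800 - 1814400 + 403200 - 50400 + 3600 - 120
= 2170680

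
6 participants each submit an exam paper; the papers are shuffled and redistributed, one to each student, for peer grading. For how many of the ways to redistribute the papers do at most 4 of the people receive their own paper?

719

# with exactly i fixed is C(6,i)·!(6-i); sum over i=0..4:
  i=0: C(6,0)·!6 = 1·265 = 265
  i=1: C(6,1)·!5 = 6·44 = 264
  i=2: C(6,2)·!4 = 15·9 = 135
  i=3: C(6,3)·!3 = 20·2 = 40
  i=4: C(6,4)·!2 = 15·1 = 15
Total = 719.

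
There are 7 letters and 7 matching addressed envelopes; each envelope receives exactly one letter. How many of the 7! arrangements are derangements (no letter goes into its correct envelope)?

!7 = 7! · Σ_{k=0}^{7} (-1)^k/k!
= 7! - 7!/1! + 7!/2! - 7!/3! + 7!/4! - 7!/5! + 7!/6! - 7!/7!
= 5040 - 5040 + 2520 - 840 + 210 - 42 + 7 - 1
= 1854

1854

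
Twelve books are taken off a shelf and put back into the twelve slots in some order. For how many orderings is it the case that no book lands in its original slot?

The subfactorial !12 = [12!/e] (nearest integer).
12! = 479001600, and 479001600/e ≈ 176214840.93, so !12 = 176214841.

176214841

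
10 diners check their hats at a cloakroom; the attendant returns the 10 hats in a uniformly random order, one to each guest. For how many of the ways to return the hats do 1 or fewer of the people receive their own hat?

Sum C(10,i)·!(10-i) for i = 0..1:
  i=0: C(10,0)·!10 = 1·1334961 = 1334961
  i=1: C(10,1)·!9 = 10·133496 = 1334960
Total = 2669921.

2669921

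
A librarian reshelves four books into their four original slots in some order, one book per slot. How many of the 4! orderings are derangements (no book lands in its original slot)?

9

Use !n = (n-1)(!(n-1) + !(n-2)).
!4 = 3·(2 + 1) = 3·3 = 9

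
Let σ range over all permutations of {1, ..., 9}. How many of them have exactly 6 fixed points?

Choose which 6 of the 9 are fixed: C(9,6) = 84.
The remaining 3 must be deranged: !3 = 2.
Total: 84 × 2 = 168.

168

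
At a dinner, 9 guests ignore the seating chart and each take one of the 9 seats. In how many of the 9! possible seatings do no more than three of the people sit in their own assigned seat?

# with exactly i fixed is C(9,i)·!(9-i); sum over i=0..3:
  i=0: C(9,0)·!9 = 1·133496 = 133496
  i=1: C(9,1)·!8 = 9·14833 = 133497
  i=2: C(9,2)·!7 = 36·1854 = 66744
  i=3: C(9,3)·!6 = 84·265 = 22260
Total = 355997.

355997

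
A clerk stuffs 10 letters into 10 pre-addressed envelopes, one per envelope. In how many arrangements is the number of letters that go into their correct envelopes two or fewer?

# with exactly i fixed is C(10,i)·!(10-i); sum over i=0..2:
  i=0: C(10,0)·!10 = 1·1334961 = 1334961
  i=1: C(10,1)·!9 = 10·133496 = 1334960
  i=2: C(10,2)·!8 = 45·14833 = 667485
Total = 3337406.

3337406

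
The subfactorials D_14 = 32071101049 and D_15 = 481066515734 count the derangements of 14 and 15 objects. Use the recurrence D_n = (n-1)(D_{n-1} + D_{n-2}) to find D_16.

D_16 = (16-1)·(D_15 + D_14) = 15·(481066515734 + 32071101049) = 15·513137616783 = 7697064251745.

7697064251745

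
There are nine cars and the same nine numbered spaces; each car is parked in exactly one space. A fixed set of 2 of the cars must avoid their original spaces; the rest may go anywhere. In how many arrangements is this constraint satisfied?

Let A_j be the event that the j-th constrained one is fixed. By inclusion-exclusion over the 2 events:
Σ_{j=0}^{2} (-1)^j C(2,j)(9-j)!
= C(2,0)·9! - C(2,1)·8! + C(2,2)·7!
= 362880 - 80640 + 5040
= 287280

287280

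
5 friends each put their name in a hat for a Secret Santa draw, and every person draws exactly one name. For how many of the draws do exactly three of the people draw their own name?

10

Pick the 3 fixed positions: C(5,3) = 10 ways.
The remaining 2 must be deranged: !2 = 1.
Total: 10 × 1 = 10.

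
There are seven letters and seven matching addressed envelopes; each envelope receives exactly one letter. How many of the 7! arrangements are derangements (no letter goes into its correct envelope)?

1854

By inclusion-exclusion, !7 = Σ (-1)^k · 7!/k! for k=0..7
= 7! - 7!/1! + 7!/2! - 7!/3! + 7!/4! - 7!/5! + 7!/6! - 7!/7!
= 5040 - 5040 + 2520 - 840 + 210 - 42 + 7 - 1
= 1854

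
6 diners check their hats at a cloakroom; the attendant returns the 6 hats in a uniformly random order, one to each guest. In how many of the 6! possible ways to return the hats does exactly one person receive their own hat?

Choose which one of the 6 is fixed: C(6,1) = 6.
The remaining 5 must be deranged: !5 = 44.
Total: 6 × 44 = 264.

264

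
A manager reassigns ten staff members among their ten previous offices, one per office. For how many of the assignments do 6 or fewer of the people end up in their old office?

# with exactly i fixed is C(10,i)·!(10-i); sum over i=0..6:
  i=0: C(10,0)·!10 = 1·1334961 = 1334961
  i=1: C(10,1)·!9 = 10·133496 = 1334960
  i=2: C(10,2)·!8 = 45·14833 = 667485
  i=3: C(10,3)·!7 = 120·1854 = 222480
  i=4: C(10,4)·!6 = 210·265 = 55650
  i=5: C(10,5)·!5 = 252·44 = 11088
  i=6: C(10,6)·!4 = 210·9 = 1890
Total = 3628514.

3628514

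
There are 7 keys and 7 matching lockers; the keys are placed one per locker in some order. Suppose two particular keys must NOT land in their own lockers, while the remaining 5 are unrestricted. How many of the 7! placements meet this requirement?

3720

Inclusion-exclusion on the 2 forbidden self-matches:
Σ_{j=0}^{2} (-1)^j C(2,j)(7-j)!
= C(2,0)·7! - C(2,1)·6! + C(2,2)·5!
= 5040 - 1440 + 120
= 3720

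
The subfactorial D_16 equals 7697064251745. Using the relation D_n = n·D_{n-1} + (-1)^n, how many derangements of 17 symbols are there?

130850092279664

D_17 = 17·7697064251745 - 1 = 130850092279664.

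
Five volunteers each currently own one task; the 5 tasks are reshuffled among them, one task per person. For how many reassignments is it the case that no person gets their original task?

44

The subfactorial !5 = [5!/e] (nearest integer).
5! = 120, and 120/e ≈ 44.15, so !5 = 44.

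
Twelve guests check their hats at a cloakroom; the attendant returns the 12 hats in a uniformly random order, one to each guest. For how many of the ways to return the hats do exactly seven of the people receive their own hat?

34848

Choose which 7 of the 12 are fixed: C(12,7) = 792.
The remaining 5 must be deranged: !5 = 44.
Total: 792 × 44 = 34848.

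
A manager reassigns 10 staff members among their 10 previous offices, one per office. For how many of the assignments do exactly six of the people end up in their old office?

Choose which 6 of the 10 are fixed: C(10,6) = 210.
The remaining 4 must be deranged: !4 = 9.
Total: 210 × 9 = 1890.

1890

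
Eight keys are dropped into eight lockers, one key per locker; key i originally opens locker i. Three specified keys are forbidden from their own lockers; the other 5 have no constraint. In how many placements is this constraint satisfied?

27240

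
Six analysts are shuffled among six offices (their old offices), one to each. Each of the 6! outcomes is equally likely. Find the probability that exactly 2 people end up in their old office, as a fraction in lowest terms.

3/16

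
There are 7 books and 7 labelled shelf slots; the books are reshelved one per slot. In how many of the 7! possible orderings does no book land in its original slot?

!7 is the nearest integer to 7!/e.
7! = 5040, and 5040/e ≈ 1854.11, so !7 = 1854.

1854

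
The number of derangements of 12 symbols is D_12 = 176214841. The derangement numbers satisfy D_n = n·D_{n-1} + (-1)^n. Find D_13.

2290792932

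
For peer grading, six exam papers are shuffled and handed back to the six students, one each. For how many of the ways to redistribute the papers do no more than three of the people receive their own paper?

704

# with exactly i fixed is C(6,i)·!(6-i); sum over i=0..3:
  i=0: C(6,0)·!6 = 1·265 = 265
  i=1: C(6,1)·!5 = 6·44 = 264
  i=2: C(6,2)·!4 = 15·9 = 135
  i=3: C(6,3)·!3 = 20·2 = 40
Total = 704.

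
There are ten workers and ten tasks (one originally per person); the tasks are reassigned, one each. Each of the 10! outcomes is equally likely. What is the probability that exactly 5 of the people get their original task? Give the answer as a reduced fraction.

11/3600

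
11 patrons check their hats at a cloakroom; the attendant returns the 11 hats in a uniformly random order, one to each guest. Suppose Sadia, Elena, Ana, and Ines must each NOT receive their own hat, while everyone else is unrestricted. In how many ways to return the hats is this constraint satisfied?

Let A_j be the event that the j-th constrained one is fixed. By inclusion-exclusion over the 4 events:
Σ_{j=0}^{4} (-1)^j C(4,j)(11-j)!
= C(4,0)·11! - C(4,1)·10! + C(4,2)·9! - C(4,3)·8! + C(4,4)·7!
= 39916800 - 14515200 + 2177280 - 161280 + 5040
= 27422640

27422640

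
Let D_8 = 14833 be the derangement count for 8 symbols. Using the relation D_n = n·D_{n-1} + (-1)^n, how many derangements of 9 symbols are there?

133496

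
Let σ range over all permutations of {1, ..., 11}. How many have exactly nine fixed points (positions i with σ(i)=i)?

55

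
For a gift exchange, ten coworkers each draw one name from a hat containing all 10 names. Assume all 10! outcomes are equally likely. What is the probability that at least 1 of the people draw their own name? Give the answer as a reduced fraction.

28319/44800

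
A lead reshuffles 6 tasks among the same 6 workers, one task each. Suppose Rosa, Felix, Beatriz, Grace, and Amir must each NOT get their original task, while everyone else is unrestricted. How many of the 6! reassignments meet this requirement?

309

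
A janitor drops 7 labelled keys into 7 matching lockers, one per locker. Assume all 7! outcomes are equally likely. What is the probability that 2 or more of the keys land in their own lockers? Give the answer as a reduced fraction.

1331/5040

Favorable outcomes: Σ_{i≥2} C(7,i)·!(7-i) = 21·44 + 35·9 + 35·2 + 21·1 + 7·0 + 1·1 = 1331.
Total outcomes: 7! = 5040.
Probability = 1331/5040 = 1331/5040.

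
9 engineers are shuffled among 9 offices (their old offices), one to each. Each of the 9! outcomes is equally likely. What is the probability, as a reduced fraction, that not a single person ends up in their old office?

16687/45360

Favorable outcomes: !9 = 133496.
Total outcomes: 9! = 362880.
Probability = 133496/362880 = 16687/45360.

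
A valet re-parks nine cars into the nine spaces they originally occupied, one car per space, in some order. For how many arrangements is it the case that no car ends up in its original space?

133496

Recurrence: !9 = 9·!8 + (-1)^9.
!9 = 9·14833 - 1 = 133496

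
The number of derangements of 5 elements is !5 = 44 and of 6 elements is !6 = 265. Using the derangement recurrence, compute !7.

1854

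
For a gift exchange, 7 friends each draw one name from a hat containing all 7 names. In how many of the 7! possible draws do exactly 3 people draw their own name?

Choose which 3 of the 7 are fixed: C(7,3) = 35.
The other 4 form a derangement: !4 = 9.
Total: 35 × 9 = 315.

315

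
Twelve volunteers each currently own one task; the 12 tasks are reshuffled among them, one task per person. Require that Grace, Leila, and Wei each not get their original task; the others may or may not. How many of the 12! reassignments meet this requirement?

369774720

Inclusion-exclusion on the 3 forbidden self-matches:
Σ_{j=0}^{3} (-1)^j C(3,j)(12-j)!
= C(3,0)·12! - C(3,1)·11! + C(3,2)·10! - C(3,3)·9!
= 479001600 - 119750400 + 10886400 - 362880
= 369774720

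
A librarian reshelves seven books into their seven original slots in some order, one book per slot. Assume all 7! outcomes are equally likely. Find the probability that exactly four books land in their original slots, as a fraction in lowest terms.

1/72

Favorable outcomes: C(7,4)·!3 = 35·2 = 70.
Total outcomes: 7! = 5040.
Probability = 70/5040 = 1/72.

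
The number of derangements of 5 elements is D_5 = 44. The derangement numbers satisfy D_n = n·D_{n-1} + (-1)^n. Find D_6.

D_6 = 6·44 + 1 = 265.

265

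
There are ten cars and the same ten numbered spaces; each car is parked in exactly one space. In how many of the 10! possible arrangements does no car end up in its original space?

Recurrence: !10 = 9·(!9 + !8).
!10 = 9·(133496 + 14833) = 9·148329 = 1334961

1334961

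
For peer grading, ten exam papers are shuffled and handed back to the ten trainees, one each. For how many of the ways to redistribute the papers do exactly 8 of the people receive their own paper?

Choose which 8 of the 10 are fixed: C(10,8) = 45.
The other 2 form a derangement: !2 = 1.
Total: 45 × 1 = 45.

45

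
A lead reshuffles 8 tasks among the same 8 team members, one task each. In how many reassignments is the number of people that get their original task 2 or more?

Sum C(8,i)·!(8-i) for i = 2..8:
  i=2: C(8,2)·!6 = 28·265 = 7420
  i=3: C(8,3)·!5 = 56·44 = 2464
  i=4: C(8,4)·!4 = 70·9 = 630
  i=5: C(8,5)·!3 = 56·2 = 112
  i=6: C(8,6)·!2 = 28·1 = 28
  i=7: C(8,7)·!1 = 8·0 = 0
  i=8: C(8,8)·!0 = 1·1 = 1
Total = 10655.

10655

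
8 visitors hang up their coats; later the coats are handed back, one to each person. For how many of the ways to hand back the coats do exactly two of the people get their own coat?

Choose which 2 of the 8 are fixed: C(8,2) = 28.
The remaining 6 must be deranged: !6 = 265.
Total: 28 × 265 = 7420.

7420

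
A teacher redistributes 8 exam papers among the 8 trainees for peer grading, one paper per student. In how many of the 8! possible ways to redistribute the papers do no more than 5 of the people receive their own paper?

Sum C(8,i)·!(8-i) for i = 0..5:
  i=0: C(8,0)·!8 = 1·14833 = 14833
  i=1: C(8,1)·!7 = 8·1854 = 14832
  i=2: C(8,2)·!6 = 28·265 = 7420
  i=3: C(8,3)·!5 = 56·44 = 2464
  i=4: C(8,4)·!4 = 70·9 = 630
  i=5: C(8,5)·!3 = 56·2 = 112
Total = 40291.

40291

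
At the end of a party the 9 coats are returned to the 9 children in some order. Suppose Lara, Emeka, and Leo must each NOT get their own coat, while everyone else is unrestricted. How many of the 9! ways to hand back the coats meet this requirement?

256320

Let A_j be the event that the j-th constrained one is fixed. By inclusion-exclusion over the 3 events:
Σ_{j=0}^{3} (-1)^j C(3,j)(9-j)!
= C(3,0)·9! - C(3,1)·8! + C(3,2)·7! - C(3,3)·6!
= 362880 - 120960 + 15120 - 720
= 256320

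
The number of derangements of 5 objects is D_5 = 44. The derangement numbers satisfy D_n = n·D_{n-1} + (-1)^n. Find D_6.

265

D_6 = 6·44 + 1 = 265.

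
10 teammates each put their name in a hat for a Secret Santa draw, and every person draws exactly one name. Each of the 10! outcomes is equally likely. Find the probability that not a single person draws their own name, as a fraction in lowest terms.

16481/44800

Favorable outcomes: !10 = 1334961.
Total outcomes: 10! = 3628800.
Probability = 1334961/3628800 = 16481/44800.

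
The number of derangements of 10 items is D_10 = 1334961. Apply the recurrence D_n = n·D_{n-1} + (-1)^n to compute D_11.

14684570

D_11 = 11·1334961 - 1 = 14684570.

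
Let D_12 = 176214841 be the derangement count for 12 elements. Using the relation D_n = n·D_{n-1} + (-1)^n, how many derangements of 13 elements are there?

2290792932

D_13 = 13·176214841 - 1 = 2290792932.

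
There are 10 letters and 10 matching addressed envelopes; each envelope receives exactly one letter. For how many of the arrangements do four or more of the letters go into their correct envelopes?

68914

Sum C(10,i)·!(10-i) for i = 4..10:
  i=4: C(10,4)·!6 = 210·265 = 55650
  i=5: C(10,5)·!5 = 252·44 = 11088
  i=6: C(10,6)·!4 = 210·9 = 1890
  i=7: C(10,7)·!3 = 120·2 = 240
  i=8: C(10,8)·!2 = 45·1 = 45
  i=9: C(10,9)·!1 = 10·0 = 0
  i=10: C(10,10)·!0 = 1·1 = 1
Total = 68914.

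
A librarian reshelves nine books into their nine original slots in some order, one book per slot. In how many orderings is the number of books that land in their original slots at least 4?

# with exactly i fixed is C(9,i)·!(9-i); sum over i=4..9:
  i=4: C(9,4)·!5 = 126·44 = 5544
  i=5: C(9,5)·!4 = 126·9 = 1134
  i=6: C(9,6)·!3 = 84·2 = 168
  i=7: C(9,7)·!2 = 36·1 = 36
  i=8: C(9,8)·!1 = 9·0 = 0
  i=9: C(9,9)·!0 = 1·1 = 1
Total = 6883.

6883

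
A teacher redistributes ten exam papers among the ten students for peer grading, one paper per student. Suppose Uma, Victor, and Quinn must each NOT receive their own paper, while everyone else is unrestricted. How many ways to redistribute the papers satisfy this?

Let A_j be the event that the j-th constrained one is fixed. By inclusion-exclusion over the 3 events:
Σ_{j=0}^{3} (-1)^j C(3,j)(10-j)!
= C(3,0)·10! - C(3,1)·9! + C(3,2)·8! - C(3,3)·7!
= 3628800 - 1088640 + 120960 - 5040
= 2656080

2656080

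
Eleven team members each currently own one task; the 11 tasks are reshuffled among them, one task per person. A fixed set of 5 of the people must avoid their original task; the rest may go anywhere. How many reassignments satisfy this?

Inclusion-exclusion on the 5 forbidden self-matches:
Σ_{j=0}^{5} (-1)^j C(5,j)(11-j)!
= C(5,0)·11! - C(5,1)·10! + C(5,2)·9! - C(5,3)·8! + C(5,4)·7! - C(5,5)·6!
= 39916800 - 18144000 + 3628800 - 403200 + 25200 - 720
= 25022880

25022880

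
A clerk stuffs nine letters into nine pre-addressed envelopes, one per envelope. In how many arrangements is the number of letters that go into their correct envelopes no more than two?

333737

Sum C(9,i)·!(9-i) for i = 0..2:
  i=0: C(9,0)·!9 = 1·133496 = 133496
  i=1: C(9,1)·!8 = 9·14833 = 133497
  i=2: C(9,2)·!7 = 36·1854 = 66744
Total = 333737.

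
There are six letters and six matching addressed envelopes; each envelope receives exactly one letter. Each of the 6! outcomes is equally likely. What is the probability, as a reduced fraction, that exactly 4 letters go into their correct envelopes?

1/48

Favorable outcomes: C(6,4)·!2 = 15·1 = 15.
Total outcomes: 6! = 720.
Probability = 15/720 = 1/48.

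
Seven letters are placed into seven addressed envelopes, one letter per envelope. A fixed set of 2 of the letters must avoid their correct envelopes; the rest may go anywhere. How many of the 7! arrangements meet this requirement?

3720

Let A_j be the event that the j-th constrained one is fixed. By inclusion-exclusion over the 2 events:
Σ_{j=0}^{2} (-1)^j C(2,j)(7-j)!
= C(2,0)·7! - C(2,1)·6! + C(2,2)·5!
= 5040 - 1440 + 120
= 3720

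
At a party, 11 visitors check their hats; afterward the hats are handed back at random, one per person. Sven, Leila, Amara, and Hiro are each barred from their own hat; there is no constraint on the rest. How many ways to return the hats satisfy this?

Inclusion-exclusion on the 4 forbidden self-matches:
Σ_{j=0}^{4} (-1)^j C(4,j)(11-j)!
= C(4,0)·11! - C(4,1)·10! + C(4,2)·9! - C(4,3)·8! + C(4,4)·7!
= 39916800 - 14515200 + 2177280 - 161280 + 5040
= 27422640

27422640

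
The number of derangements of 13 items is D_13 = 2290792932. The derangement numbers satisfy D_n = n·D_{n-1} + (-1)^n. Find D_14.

32071101049

D_14 = 14·2290792932 + 1 = 32071101049.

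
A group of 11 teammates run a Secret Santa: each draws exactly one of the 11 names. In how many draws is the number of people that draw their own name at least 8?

386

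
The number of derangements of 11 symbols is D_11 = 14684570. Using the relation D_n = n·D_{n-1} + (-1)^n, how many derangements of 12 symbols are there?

176214841

D_12 = 12·14684570 + 1 = 176214841.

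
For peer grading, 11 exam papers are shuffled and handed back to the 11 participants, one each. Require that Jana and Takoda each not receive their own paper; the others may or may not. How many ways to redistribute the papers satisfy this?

33022080

Let A_j be the event that the j-th constrained one is fixed. By inclusion-exclusion over the 2 events:
Σ_{j=0}^{2} (-1)^j C(2,j)(11-j)!
= C(2,0)·11! - C(2,1)·10! + C(2,2)·9!
= 39916800 - 7257600 + 362880
= 33022080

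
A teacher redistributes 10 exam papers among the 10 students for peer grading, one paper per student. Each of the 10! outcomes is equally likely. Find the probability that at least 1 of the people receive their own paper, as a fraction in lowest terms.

Favorable outcomes: Σ_{i≥1} C(10,i)·!(10-i) = 10·133496 + 45·14833 + 120·1854 + 210·265 + 252·44 + 210·9 + 120·2 + 45·1 + 10·0 + 1·1 = 2293839.
Total outcomes: 10! = 3628800.
Probability = 2293839/3628800 = 28319/44800.

28319/44800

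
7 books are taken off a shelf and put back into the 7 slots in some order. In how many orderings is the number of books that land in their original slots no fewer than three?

407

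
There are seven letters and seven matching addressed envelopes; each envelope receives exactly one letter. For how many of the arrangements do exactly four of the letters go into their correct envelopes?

Choose which 4 of the 7 are fixed: C(7,4) = 35.
The other 3 form a derangement: !3 = 2.
Total: 35 × 2 = 70.

70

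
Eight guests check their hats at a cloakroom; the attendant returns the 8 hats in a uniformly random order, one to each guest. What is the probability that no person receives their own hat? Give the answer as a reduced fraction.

2119/5760

Favorable outcomes: !8 = 14833.
Total outcomes: 8! = 40320.
Probability = 14833/40320 = 2119/5760.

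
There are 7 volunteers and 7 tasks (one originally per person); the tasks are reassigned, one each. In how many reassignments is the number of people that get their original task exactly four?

70

Choose which 4 of the 7 are fixed: C(7,4) = 35.
The remaining 3 must be deranged: !3 = 2.
Total: 35 × 2 = 70.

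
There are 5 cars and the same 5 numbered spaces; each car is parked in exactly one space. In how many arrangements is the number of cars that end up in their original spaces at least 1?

76

# with exactly i fixed is C(5,i)·!(5-i); sum over i=1..5:
  i=1: C(5,1)·!4 = 5·9 = 45
  i=2: C(5,2)·!3 = 10·2 = 20
  i=3: C(5,3)·!2 = 10·1 = 10
  i=4: C(5,4)·!1 = 5·0 = 0
  i=5: C(5,5)·!0 = 1·1 = 1
Total = 76.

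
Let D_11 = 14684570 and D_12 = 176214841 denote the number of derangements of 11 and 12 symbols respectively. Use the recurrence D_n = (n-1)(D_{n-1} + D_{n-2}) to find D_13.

D_13 = (13-1)·(D_12 + D_11) = 12·(176214841 + 14684570) = 12·190899411 = 2290792932.

2290792932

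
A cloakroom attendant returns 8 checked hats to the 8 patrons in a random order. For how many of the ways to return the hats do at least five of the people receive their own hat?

141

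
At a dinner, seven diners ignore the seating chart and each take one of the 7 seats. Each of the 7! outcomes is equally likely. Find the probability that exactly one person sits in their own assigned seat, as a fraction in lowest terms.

53/144

Favorable outcomes: C(7,1)·!6 = 7·265 = 1855.
Total outcomes: 7! = 5040.
Probability = 1855/5040 = 53/144.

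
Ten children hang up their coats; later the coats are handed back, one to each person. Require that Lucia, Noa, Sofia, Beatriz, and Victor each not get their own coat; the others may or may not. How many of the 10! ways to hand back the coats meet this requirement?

2170680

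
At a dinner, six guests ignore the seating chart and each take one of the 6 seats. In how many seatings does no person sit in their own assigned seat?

265

Use !n = (n-1)(!(n-1) + !(n-2)).
!6 = 5·(44 + 9) = 5·53 = 265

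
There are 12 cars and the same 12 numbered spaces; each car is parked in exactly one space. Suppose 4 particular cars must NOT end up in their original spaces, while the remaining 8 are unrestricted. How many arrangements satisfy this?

339696000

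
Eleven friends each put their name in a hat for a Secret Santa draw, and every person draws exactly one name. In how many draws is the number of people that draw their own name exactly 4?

611820

Pick the 4 fixed positions: C(11,4) = 330 ways.
The other 7 form a derangement: !7 = 1854.
Total: 330 × 1854 = 611820.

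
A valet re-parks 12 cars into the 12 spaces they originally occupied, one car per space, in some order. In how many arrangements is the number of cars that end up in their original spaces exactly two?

88107426

Pick the 2 fixed positions: C(12,2) = 66 ways.
The other 10 form a derangement: !10 = 1334961.
Total: 66 × 1334961 = 88107426.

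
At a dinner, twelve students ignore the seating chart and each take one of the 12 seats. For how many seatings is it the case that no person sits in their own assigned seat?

By inclusion-exclusion, !12 = Σ (-1)^k · 12!/k! for k=0..12
= 12! - 12!/1! + 12!/2! - 12!/3! + 12!/4! - 12!/5! + 12!/6! - 12!/7! + 12!/8! - 12!/9! + 12!/10! - 12!/11! + 12!/12!
= 479001600 - 479001600 + 239500800 - 79833600 + 19958400 - 3991680 + 665280 - 95040 + 11880 - 1320 + 132 - 12 + 1
= 176214841

176214841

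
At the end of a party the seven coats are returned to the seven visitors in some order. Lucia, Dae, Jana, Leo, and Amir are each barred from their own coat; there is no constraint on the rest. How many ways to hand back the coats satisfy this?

Inclusion-exclusion on the 5 forbidden self-matches:
Σ_{j=0}^{5} (-1)^j C(5,j)(7-j)!
= C(5,0)·7! - C(5,1)·6! + C(5,2)·5! - C(5,3)·4! + C(5,4)·3! - C(5,5)·2!
= 5040 - 3600 + 1200 - 240 + 30 - 2
= 2428

2428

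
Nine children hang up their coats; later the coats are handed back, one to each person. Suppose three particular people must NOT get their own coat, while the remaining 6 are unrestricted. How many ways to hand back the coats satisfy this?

Let A_j be the event that the j-th constrained one is fixed. By inclusion-exclusion over the 3 events:
Σ_{j=0}^{3} (-1)^j C(3,j)(9-j)!
= C(3,0)·9! - C(3,1)·8! + C(3,2)·7! - C(3,3)·6!
= 362880 - 120960 + 15120 - 720
= 256320

256320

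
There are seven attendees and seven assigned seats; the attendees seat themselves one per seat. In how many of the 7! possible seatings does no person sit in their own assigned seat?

1854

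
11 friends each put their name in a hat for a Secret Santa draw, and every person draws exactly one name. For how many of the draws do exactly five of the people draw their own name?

122430

Choose which 5 of the 11 are fixed: C(11,5) = 462.
The remaining 6 must be deranged: !6 = 265.
Total: 462 × 265 = 122430.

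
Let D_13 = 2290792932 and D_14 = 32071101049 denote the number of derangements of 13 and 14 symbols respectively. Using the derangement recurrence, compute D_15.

D_15 = (15-1)·(D_14 + D_13) = 14·(32071101049 + 2290792932) = 14·34361893981 = 481066515734.

481066515734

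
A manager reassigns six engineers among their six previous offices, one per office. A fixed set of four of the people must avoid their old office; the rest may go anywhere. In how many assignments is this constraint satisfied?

362

Inclusion-exclusion on the 4 forbidden self-matches:
Σ_{j=0}^{4} (-1)^j C(4,j)(6-j)!
= C(4,0)·6! - C(4,1)·5! + C(4,2)·4! - C(4,3)·3! + C(4,4)·2!
= 720 - 480 + 144 - 24 + 2
= 362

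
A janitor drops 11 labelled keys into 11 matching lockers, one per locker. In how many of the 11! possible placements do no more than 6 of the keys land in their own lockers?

39913444

Sum C(11,i)·!(11-i) for i = 0..6:
  i=0: C(11,0)·!11 = 1·14684570 = 14684570
  i=1: C(11,1)·!10 = 11·1334961 = 14684571
  i=2: C(11,2)·!9 = 55·133496 = 7342280
  i=3: C(11,3)·!8 = 165·14833 = 2447445
  i=4: C(11,4)·!7 = 330·1854 = 611820
  i=5: C(11,5)·!6 = 462·265 = 122430
  i=6: C(11,6)·!5 = 462·44 = 20328
Total = 39913444.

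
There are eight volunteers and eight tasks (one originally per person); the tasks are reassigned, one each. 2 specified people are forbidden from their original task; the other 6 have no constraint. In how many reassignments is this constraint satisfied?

30960

Inclusion-exclusion on the 2 forbidden self-matches:
Σ_{j=0}^{2} (-1)^j C(2,j)(8-j)!
= C(2,0)·8! - C(2,1)·7! + C(2,2)·6!
= 40320 - 10080 + 720
= 30960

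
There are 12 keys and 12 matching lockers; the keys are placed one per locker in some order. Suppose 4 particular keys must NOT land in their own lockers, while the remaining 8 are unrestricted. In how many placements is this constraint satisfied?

339696000

Inclusion-exclusion on the 4 forbidden self-matches:
Σ_{j=0}^{4} (-1)^j C(4,j)(12-j)!
= C(4,0)·12! - C(4,1)·11! + C(4,2)·10! - C(4,3)·9! + C(4,4)·8!
= 479001600 - 159667200 + 21772800 - 1451520 + 40320
= 339696000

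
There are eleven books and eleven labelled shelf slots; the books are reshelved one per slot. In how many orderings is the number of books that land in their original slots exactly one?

Choose which one of the 11 is fixed: C(11,1) = 11.
The other 10 form a derangement: !10 = 1334961.
Total: 11 × 1334961 = 14684571.

14684571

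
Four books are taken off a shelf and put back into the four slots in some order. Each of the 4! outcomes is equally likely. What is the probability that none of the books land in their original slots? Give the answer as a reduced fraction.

3/8

Favorable outcomes: !4 = 9.
Total outcomes: 4! = 24.
Probability = 9/24 = 3/8.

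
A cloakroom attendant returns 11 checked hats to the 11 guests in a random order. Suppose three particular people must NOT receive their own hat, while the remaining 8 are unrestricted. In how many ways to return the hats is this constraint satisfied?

Inclusion-exclusion on the 3 forbidden self-matches:
Σ_{j=0}^{3} (-1)^j C(3,j)(11-j)!
= C(3,0)·11! - C(3,1)·10! + C(3,2)·9! - C(3,3)·8!
= 39916800 - 10886400 + 1088640 - 40320
= 30078720

30078720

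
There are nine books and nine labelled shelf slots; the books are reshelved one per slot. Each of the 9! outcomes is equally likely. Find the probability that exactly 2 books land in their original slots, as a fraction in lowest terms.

Favorable outcomes: C(9,2)·!7 = 36·1854 = 66744.
Total outcomes: 9! = 362880.
Probability = 66744/362880 = 103/560.

103/560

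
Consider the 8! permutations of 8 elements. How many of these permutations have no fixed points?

14833

The number of derangements of 8 is !8 = Σ_{k=0}^{8} (-1)^k·8!/k!
= 8! - 8!/1! + 8!/2! - 8!/3! + 8!/4! - 8!/5! + 8!/6! - 8!/7! + 8!/8!
= 40320 - 40320 + 20160 - 6720 + 1680 - 336 + 56 - 8 + 1
= 14833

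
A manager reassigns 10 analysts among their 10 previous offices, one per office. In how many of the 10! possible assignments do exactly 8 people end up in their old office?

45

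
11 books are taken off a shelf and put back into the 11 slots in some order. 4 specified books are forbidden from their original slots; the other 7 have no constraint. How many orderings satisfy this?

27422640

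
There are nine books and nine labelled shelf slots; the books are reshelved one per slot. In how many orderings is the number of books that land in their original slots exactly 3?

22260

Choose which 3 of the 9 are fixed: C(9,3) = 84.
The remaining 6 must be deranged: !6 = 265.
Total: 84 × 265 = 22260.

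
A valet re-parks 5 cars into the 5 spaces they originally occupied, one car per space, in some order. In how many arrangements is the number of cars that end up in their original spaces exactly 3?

Pick the 3 fixed positions: C(5,3) = 10 ways.
The remaining 2 must be deranged: !2 = 1.
Total: 10 × 1 = 10.

10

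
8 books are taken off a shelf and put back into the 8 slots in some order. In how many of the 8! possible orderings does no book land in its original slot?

By inclusion-exclusion, !8 = Σ (-1)^k · 8!/k! for k=0..8
= 8! - 8!/1! + 8!/2! - 8!/3! + 8!/4! - 8!/5! + 8!/6! - 8!/7! + 8!/8!
= 40320 - 40320 + 20160 - 6720 + 1680 - 336 + 56 - 8 + 1
= 14833

14833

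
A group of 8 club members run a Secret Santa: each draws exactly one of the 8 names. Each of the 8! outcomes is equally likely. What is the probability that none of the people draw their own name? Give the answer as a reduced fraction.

2119/5760

Favorable outcomes: !8 = 14833.
Total outcomes: 8! = 40320.
Probability = 14833/40320 = 2119/5760.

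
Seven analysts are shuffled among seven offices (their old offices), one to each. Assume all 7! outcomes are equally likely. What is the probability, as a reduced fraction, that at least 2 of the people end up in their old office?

Favorable outcomes: Σ_{i≥2} C(7,i)·!(7-i) = 21·44 + 35·9 + 35·2 + 21·1 + 7·0 + 1·1 = 1331.
Total outcomes: 7! = 5040.
Probability = 1331/5040 = 1331/5040.

1331/5040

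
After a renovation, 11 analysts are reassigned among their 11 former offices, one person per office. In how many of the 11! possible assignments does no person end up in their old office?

The subfactorial !11 = [11!/e] (nearest integer).
11! = 39916800, and 39916800/e ≈ 14684570.08, so !11 = 14684570.

14684570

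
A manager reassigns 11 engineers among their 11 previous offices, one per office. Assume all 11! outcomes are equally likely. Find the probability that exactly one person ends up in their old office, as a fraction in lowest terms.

16481/44800

Favorable outcomes: C(11,1)·!10 = 11·1334961 = 14684571.
Total outcomes: 11! = 39916800.
Probability = 14684571/39916800 = 16481/44800.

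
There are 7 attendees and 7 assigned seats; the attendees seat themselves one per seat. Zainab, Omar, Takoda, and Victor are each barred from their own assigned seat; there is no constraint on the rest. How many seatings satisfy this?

Inclusion-exclusion on the 4 forbidden self-matches:
Σ_{j=0}^{4} (-1)^j C(4,j)(7-j)!
= C(4,0)·7! - C(4,1)·6! + C(4,2)·5! - C(4,3)·4! + C(4,4)·3!
= 5040 - 2880 + 720 - 96 + 6
= 2790

2790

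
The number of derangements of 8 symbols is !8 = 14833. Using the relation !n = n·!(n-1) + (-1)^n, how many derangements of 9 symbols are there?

133496

!9 = 9·14833 - 1 = 133496.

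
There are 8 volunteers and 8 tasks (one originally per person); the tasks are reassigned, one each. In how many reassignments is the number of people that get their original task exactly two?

7420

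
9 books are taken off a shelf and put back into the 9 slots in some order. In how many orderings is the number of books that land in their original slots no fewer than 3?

29143

# with exactly i fixed is C(9,i)·!(9-i); sum over i=3..9:
  i=3: C(9,3)·!6 = 84·265 = 22260
  i=4: C(9,4)·!5 = 126·44 = 5544
  i=5: C(9,5)·!4 = 126·9 = 1134
  i=6: C(9,6)·!3 = 84·2 = 168
  i=7: C(9,7)·!2 = 36·1 = 36
  i=8: C(9,8)·!1 = 9·0 = 0
  i=9: C(9,9)·!0 = 1·1 = 1
Total = 29143.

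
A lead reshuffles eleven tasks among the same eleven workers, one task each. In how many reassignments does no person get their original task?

14684570

The subfactorial !11 = [11!/e] (nearest integer).
11! = 39916800, and 39916800/e ≈ 14684570.08, so !11 = 14684570.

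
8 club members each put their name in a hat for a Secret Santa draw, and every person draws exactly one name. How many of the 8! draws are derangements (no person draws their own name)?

!8 is the nearest integer to 8!/e.
8! = 40320, and 40320/e ≈ 14832.90, so !8 = 14833.

14833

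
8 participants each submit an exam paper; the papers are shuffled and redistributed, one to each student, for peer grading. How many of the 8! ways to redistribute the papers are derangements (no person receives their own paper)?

!8 is the nearest integer to 8!/e.
8! = 40320, and 40320/e ≈ 14832.90, so !8 = 14833.

14833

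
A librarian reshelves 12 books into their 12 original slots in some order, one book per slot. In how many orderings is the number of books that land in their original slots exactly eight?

Pick the 8 fixed positions: C(12,8) = 495 ways.
The remaining 4 must be deranged: !4 = 9.
Total: 495 × 9 = 4455.

4455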